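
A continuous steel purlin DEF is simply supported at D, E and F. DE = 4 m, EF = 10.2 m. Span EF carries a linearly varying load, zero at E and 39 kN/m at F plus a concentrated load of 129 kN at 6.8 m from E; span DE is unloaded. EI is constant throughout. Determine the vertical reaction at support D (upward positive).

Take M_E as the redundant. Released structure: two simple spans DE and EF with a hinge at E.
Discontinuity in slope at E on the released structure — sum the simple-span end rotations:
  span EF: triangular load, peak 39: 7w₀L³/(360EI) = 804.7/EI
  span EF: point load 129 at a = 6.8: Pab(L + b)/(6LEI) = 662.8/EI
  relative rotation θ_0 = (0 + 1468)/EI = 1468/EI
A unit hogging moment at E produces rotation L₁/(3EI) + L₂/(3EI) = 4.733/EI.
Slope continuity at E: θ_0 = M_E·4.733/EI, so M_E = 1468/4.733 = 310 kN·m (hogging).
Span DE, ΣM about D with M_E applied at E: R_E^{DE}·4 = 0 + 310, so R_E^{DE} = 77.51 kN and R_D = 0 − 77.51 = -77.51 kN.

R_D = -77.51 kN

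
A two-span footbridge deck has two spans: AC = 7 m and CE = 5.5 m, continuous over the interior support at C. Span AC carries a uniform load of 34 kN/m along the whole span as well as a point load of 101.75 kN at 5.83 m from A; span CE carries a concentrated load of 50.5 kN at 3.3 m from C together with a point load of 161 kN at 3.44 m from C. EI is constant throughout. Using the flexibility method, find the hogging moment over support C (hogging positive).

M_C = 250.8 kN·m

Take M_C as the redundant. Released structure: two simple spans AC and CE with a hinge at C.
Discontinuity in slope at C on the released structure — sum the simple-span end rotations:
  span AC: UDL 34: wL³/(24EI) = 485.9/EI
  span AC: point load 101.75 at a = 5.83: Pab(L + a)/(6LEI) = 212/EI
  span CE: point load 50.5 at a = 3.3: Pab(L + b)/(6LEI) = 85.55/EI
  span CE: point load 161 at a = 3.44: Pab(L + b)/(6LEI) = 261.4/EI
  relative rotation θ_0 = (697.9 + 346.9)/EI = 1045/EI
A unit hogging moment at C produces rotation L₁/(3EI) + L₂/(3EI) = 4.167/EI.
Slope continuity at C: θ_0 = M_C·4.167/EI, so M_C = 1045/4.167 = 250.8 kN·m (hogging).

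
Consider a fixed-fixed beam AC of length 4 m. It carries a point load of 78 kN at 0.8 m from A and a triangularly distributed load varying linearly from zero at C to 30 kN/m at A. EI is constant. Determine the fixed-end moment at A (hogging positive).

M_A = 63.94 kN·m

Take the two fixed-end moments M_A, M_C as redundants; the released structure is the simple span AC.
On the primary (simply-supported) span, the end slopes from the loading are:
  at A: point load 78 at a = 0.8: Pab(L + b)/(6LEI) = 59.9/EI
  at C: point load 78 at a = 0.8: Pab(L + a)/(6LEI) = 39.94/EI
  at A: triangular load, peak 30: w₀L³/(45EI) = 42.67/EI
  at C: triangular load, peak 30: 7w₀L³/(360EI) = 37.33/EI
  θ_A0 = 102.6/EI,  θ_C0 = 77.27/EI
Flexibility coefficients: a unit moment at one end gives L/(3EI) there and L/(6EI) at the far end, so f₁₁ = f₂₂ = 1.333/EI and f₁₂ = f₂₁ = 0.6667/EI.
Compatibility — zero rotation at each built-in end:
  1.333 M_A + 0.6667 M_C = 102.6
  0.6667 M_A + 1.333 M_C = 77.27
Solving the pair gives M_A = 63.94 kN·m and M_C = 25.98 kN·m (hogging).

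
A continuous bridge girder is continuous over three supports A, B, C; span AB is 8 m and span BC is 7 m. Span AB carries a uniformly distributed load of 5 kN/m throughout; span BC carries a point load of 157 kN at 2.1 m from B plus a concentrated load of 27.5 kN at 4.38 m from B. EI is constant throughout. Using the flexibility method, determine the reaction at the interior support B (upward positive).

R_B = 174.3 kN

Insert a hinge at B; M_B is the redundant, and each span becomes simply supported.
Discontinuity in slope at B on the released structure — sum the simple-span end rotations:
  span AB: UDL 5: wL³/(24EI) = 106.7/EI
  span BC: point load 157 at a = 2.1: Pab(L + b)/(6LEI) = 457.7/EI
  span BC: point load 27.5 at a = 4.38: Pab(L + b)/(6LEI) = 72.28/EI
  relative rotation θ_0 = (106.7 + 530)/EI = 636.7/EI
A unit hogging moment at B produces rotation L₁/(3EI) + L₂/(3EI) = 5/EI.
Slope continuity at B: θ_0 = M_B·5/EI, so M_B = 636.7/5 = 127.3 kN·m (hogging).
Span AB, ΣM about A with M_B applied at B: R_B^{AB}·8 = 160 + 127.3, so R_B^{AB} = 35.92 kN and R_A = 40 − 35.92 = 4.083 kN.
Span BC, ΣM about C: R_B^{BC}·7 = 841.4 + 127.3, so R_B^{BC} = 138.4 kN and R_C = 184.5 − 138.4 = 46.12 kN.
R_B = 35.92 + 138.4 = 174.3 kN.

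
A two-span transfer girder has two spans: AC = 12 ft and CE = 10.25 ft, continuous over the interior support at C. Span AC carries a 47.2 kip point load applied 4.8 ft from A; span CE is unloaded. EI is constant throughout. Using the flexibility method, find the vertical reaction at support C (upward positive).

R_C = 28.16 kip

Release continuity at C by inserting a hinge; the redundant is the internal moment M_C. The primary structure is two simply-supported spans AC and CE.
Discontinuity in slope at C on the released structure — sum the simple-span end rotations:
  span AC: point load 47.2 at a = 4.8: Pab(L + a)/(6LEI) = 380.6/EI
  relative rotation θ_0 = (380.6 + 0)/EI = 380.6/EI
A unit hogging moment at C produces rotation L₁/(3EI) + L₂/(3EI) = 7.417/EI.
Slope continuity at C: θ_0 = M_C·7.417/EI, so M_C = 380.6/7.417 = 51.32 kip·ft (hogging).
Span AC, ΣM about A with M_C applied at C: R_C^{AC}·12 = 226.6 + 51.32, so R_C^{AC} = 23.16 kip and R_A = 47.2 − 23.16 = 24.04 kip.
Span CE, ΣM about E: R_C^{CE}·10.25 = 0 + 51.32, so R_C^{CE} = 5.007 kip and R_E = 0 − 5.007 = -5.007 kip.
R_C = 23.16 + 5.007 = 28.16 kip.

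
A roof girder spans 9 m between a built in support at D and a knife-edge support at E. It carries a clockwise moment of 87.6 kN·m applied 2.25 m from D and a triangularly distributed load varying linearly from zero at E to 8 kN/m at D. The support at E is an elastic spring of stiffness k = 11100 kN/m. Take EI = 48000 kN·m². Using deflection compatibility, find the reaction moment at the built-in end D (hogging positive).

Choose R_E as the redundant. The primary structure is the cantilever fixed at D.
Primary-structure tip deflection at E by superposition:
  clockwise couple 87.6 at a = 2.25: M₀a(2L − a)/(2EI) = 1552/EI
  triangular load, peak 8 at the fixed end: w₀L⁴/(30EI) = 1750/EI
  δ_0 = 3302/EI
Tip deflection under a unit load at E: L³/(3EI) = 243/EI.
With EI = 48000 kN·m²: δ_0 = 0.068787 m and δ_{EE} = 0.005063 m/kN.
Compatibility — the spring shortens by R_E/k under the reaction it provides: δ_0 − R_E·δ_{EE} = R_E/k. With 1/k = 0.00009 m/kN, R_E = δ_0 / (δ_{EE} + 1/k) = 0.068787 / (0.005063 + 0.00009) = 13.35 kN.
Moment equilibrium about D: M_D = Σ(load moments about D) − R_E·L = 195.6 − 13.35×9 = 75.45 kN·m.

M_D = 75.45 kN·m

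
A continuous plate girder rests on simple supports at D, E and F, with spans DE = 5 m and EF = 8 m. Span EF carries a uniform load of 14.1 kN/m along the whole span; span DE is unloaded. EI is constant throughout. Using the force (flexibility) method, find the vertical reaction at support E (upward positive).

R_E = 78.96 kN

Take M_E as the redundant. Released structure: two simple spans DE and EF with a hinge at E.
Discontinuity in slope at E on the released structure — sum the simple-span end rotations:
  span EF: UDL 14.1: wL³/(24EI) = 300.8/EI
  relative rotation θ_0 = (0 + 300.8)/EI = 300.8/EI
A unit hogging moment at E produces rotation L₁/(3EI) + L₂/(3EI) = 4.333/EI.
Compatibility: M_E·(L₁+L₂)/(3EI) = θ_0, giving M_E = 69.42 kN·m (hogging).
Span DE, ΣM about D with M_E applied at E: R_E^{DE}·5 = 0 + 69.42, so R_E^{DE} = 13.88 kN and R_D = 0 − 13.88 = -13.88 kN.
Span EF, ΣM about F: R_E^{EF}·8 = 451.2 + 69.42, so R_E^{EF} = 65.08 kN and R_F = 112.8 − 65.08 = 47.72 kN.
R_E = 13.88 + 65.08 = 78.96 kN.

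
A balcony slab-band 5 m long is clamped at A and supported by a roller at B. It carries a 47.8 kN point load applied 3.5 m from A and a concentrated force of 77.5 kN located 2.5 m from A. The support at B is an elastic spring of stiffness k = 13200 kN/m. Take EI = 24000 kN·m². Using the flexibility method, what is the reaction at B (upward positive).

Take the reaction at B as the redundant and release it; the primary structure is a cantilever fixed at A.
Free-end deflection of the primary structure under the applied loading (downward +):
  point load 47.8 at a = 3.5: Pa²(3L − a)/(6EI) = 1122/EI
  point load 77.5 at a = 2.5: Pa²(3L − a)/(6EI) = 1009/EI
  δ_0 = 2131/EI
Flexibility coefficient — unit upward force at B: δ_{BB} = L³/(3EI) = 41.67/EI.
With EI = 24000 kN·m²: δ_0 = 0.088809 m and δ_{BB} = 0.001736 m/kN.
Compatibility — the spring shortens by R_B/k under the reaction it provides: δ_0 − R_B·δ_{BB} = R_B/k. With 1/k = 0.000076 m/kN, R_B = δ_0 / (δ_{BB} + 1/k) = 0.088809 / (0.001736 + 0.000076) = 49.02 kN.

R_B = 49.02 kN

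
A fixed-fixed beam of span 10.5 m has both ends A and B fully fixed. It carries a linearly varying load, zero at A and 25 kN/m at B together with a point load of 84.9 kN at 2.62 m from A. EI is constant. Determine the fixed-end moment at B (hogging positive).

M_B = 179.5 kN·m

Release both end moments; the primary structure is a simply-supported span AB with redundants M_A and M_B.
On the primary (simply-supported) span, the end slopes from the loading are:
  at A: triangular load, peak 25: 7w₀L³/(360EI) = 562.7/EI
  at B: triangular load, peak 25: w₀L³/(45EI) = 643.1/EI
  at A: point load 84.9 at a = 2.62: Pab(L + b)/(6LEI) = 511.4/EI
  at B: point load 84.9 at a = 2.62: Pab(L + a)/(6LEI) = 365/EI
  θ_A0 = 1074/EI,  θ_B0 = 1008/EI
Flexibility coefficients: a unit moment at one end gives L/(3EI) there and L/(6EI) at the far end, so f₁₁ = f₂₂ = 3.5/EI and f₁₂ = f₂₁ = 1.75/EI.
Compatibility — zero rotation at each built-in end:
  3.5 M_A + 1.75 M_B = 1074
  1.75 M_A + 3.5 M_B = 1008
Solving the pair gives M_A = 217.2 kN·m and M_B = 179.5 kN·m (hogging).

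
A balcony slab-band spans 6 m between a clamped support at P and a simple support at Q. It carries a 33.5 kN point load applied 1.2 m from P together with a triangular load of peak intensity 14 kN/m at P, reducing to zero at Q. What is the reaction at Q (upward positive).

Remove the prop at Q; the released (primary) structure is a cantilever built in at P.
Primary-structure tip deflection at Q by superposition:
  point load 33.5 at a = 1.2: Pa²(3L − a)/(6EI) = 135.1/EI
  triangular load, peak 14 at the fixed end: w₀L⁴/(30EI) = 604.8/EI
  δ_0 = 739.9/EI
Tip deflection under a unit load at Q: L³/(3EI) = 72/EI.
Compatibility at Q: δ_0 − R_Q·δ_{QQ} = 0, so R_Q = 739.9/72 = 10.28 kN.

R_Q = 10.28 kN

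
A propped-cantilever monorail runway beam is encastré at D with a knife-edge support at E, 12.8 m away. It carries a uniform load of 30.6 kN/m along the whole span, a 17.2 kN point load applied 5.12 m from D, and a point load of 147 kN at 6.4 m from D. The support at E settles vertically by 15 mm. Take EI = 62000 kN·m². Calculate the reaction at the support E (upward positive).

Release the roller at E. Primary structure: cantilever fixed at D.
Downward deflection at the released point E due to the loads:
  UDL 30.6: wL⁴/(8EI) = 102677/EI
  point load 17.2 at a = 5.12: Pa²(3L − a)/(6EI) = 2501/EI
  point load 147 at a = 6.4: Pa²(3L − a)/(6EI) = 32113/EI
  δ_0 = 137290/EI
Flexibility coefficient — unit upward force at E: δ_{EE} = L³/(3EI) = 699.1/EI.
With EI = 62000 kN·m²: δ_0 = 2.2144 m and δ_{EE} = 0.011275 m/kN.
Compatibility — the beam at E must follow the support down by 0.015 m: δ_0 − R_E·δ_{EE} = 0.015, so R_E = (2.2144 − 0.015)/0.011275 = 195.1 kN.

R_E = 195.1 kN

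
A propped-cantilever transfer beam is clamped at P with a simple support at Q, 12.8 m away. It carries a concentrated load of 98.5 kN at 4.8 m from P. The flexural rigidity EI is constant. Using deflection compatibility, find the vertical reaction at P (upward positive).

Remove the prop at Q; the released (primary) structure is a cantilever built in at P.
Free-end deflection of the primary structure under the applied loading (downward +):
  point load 98.5 at a = 4.8: Pa²(3L − a)/(6EI) = 12709/EI
Flexibility coefficient — unit upward force at Q: δ_{QQ} = L³/(3EI) = 699.1/EI.
Compatibility at Q: δ_0 − R_Q·δ_{QQ} = 0, so R_Q = 12709/699.1 = 18.18 kN.
Vertical equilibrium: R_P = ΣP − R_Q = 98.5 − 18.18 = 80.32 kN.

R_P = 80.32 kN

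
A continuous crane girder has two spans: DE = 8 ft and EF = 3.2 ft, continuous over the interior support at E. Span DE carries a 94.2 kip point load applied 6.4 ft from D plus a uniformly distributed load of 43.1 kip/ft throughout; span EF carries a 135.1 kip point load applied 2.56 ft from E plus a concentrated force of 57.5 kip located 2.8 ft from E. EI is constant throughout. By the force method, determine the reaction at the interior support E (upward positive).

R_E = 430.2 kip

Take M_E as the redundant. Released structure: two simple spans DE and EF with a hinge at E.
Rotations at E on the released spans (each span's end-slope, ×1/EI):
  span DE: point load 94.2 at a = 6.4: Pab(L + a)/(6LEI) = 289.4/EI
  span DE: UDL 43.1: wL³/(24EI) = 919.5/EI
  span EF: point load 135.1 at a = 2.56: Pab(L + b)/(6LEI) = 44.27/EI
  span EF: point load 57.5 at a = 2.8: Pab(L + b)/(6LEI) = 12.07/EI
  relative rotation θ_0 = (1209 + 56.34)/EI = 1265/EI
A unit hogging moment at E produces rotation L₁/(3EI) + L₂/(3EI) = 3.733/EI.
Slope continuity at E: θ_0 = M_E·3.733/EI, so M_E = 1265/3.733 = 338.9 kip·ft (hogging).
Span DE, ΣM about D with M_E applied at E: R_E^{DE}·8 = 1982 + 338.9, so R_E^{DE} = 290.1 kip and R_D = 439 − 290.1 = 148.9 kip.
Span EF, ΣM about F: R_E^{EF}·3.2 = 109.5 + 338.9, so R_E^{EF} = 140.1 kip and R_F = 192.6 − 140.1 = 52.49 kip.
R_E = 290.1 + 140.1 = 430.2 kip.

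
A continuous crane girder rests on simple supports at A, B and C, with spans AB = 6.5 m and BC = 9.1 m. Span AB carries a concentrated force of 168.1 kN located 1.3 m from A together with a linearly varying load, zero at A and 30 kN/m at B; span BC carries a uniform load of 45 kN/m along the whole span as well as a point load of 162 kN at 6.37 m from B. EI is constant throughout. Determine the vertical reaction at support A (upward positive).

R_A = 94.98 kN

Release continuity at B by inserting a hinge; the redundant is the internal moment M_B. The primary structure is two simply-supported spans AB and BC.
Discontinuity in slope at B on the released structure — sum the simple-span end rotations:
  span AB: point load 168.1 at a = 1.3: Pab(L + a)/(6LEI) = 227.3/EI
  span AB: triangular load, peak 30: w₀L³/(45EI) = 183.1/EI
  span BC: UDL 45: wL³/(24EI) = 1413/EI
  span BC: point load 162 at a = 6.37: Pab(L + b)/(6LEI) = 610.4/EI
  relative rotation θ_0 = (410.4 + 2023)/EI = 2434/EI
A unit hogging moment at B produces rotation L₁/(3EI) + L₂/(3EI) = 5.2/EI.
Compatibility: M_B·(L₁+L₂)/(3EI) = θ_0, giving M_B = 468 kN·m (hogging).
Span AB, ΣM about A with M_B applied at B: R_B^{AB}·6.5 = 641 + 468, so R_B^{AB} = 170.6 kN and R_A = 265.6 − 170.6 = 94.98 kN.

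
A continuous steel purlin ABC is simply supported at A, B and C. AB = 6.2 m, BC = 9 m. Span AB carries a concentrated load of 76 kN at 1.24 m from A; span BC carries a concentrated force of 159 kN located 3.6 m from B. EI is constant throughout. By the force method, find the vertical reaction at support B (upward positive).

Take M_B as the redundant. Released structure: two simple spans AB and BC with a hinge at B.
Discontinuity in slope at B on the released structure — sum the simple-span end rotations:
  span AB: point load 76 at a = 1.24: Pab(L + a)/(6LEI) = 93.49/EI
  span BC: point load 159 at a = 3.6: Pab(L + b)/(6LEI) = 824.3/EI
  relative rotation θ_0 = (93.49 + 824.3)/EI = 917.7/EI
A unit hogging moment at B produces rotation L₁/(3EI) + L₂/(3EI) = 5.067/EI.
Slope continuity at B: θ_0 = M_B·5.067/EI, so M_B = 917.7/5.067 = 181.1 kN·m (hogging).
Span AB, ΣM about A with M_B applied at B: R_B^{AB}·6.2 = 94.24 + 181.1, so R_B^{AB} = 44.42 kN and R_A = 76 − 44.42 = 31.58 kN.
Span BC, ΣM about C: R_B^{BC}·9 = 858.6 + 181.1, so R_B^{BC} = 115.5 kN and R_C = 159 − 115.5 = 43.47 kN.
R_B = 44.42 + 115.5 = 159.9 kN.

R_B = 159.9 kN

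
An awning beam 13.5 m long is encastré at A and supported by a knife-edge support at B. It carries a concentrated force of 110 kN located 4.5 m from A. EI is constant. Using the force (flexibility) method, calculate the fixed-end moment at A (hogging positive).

Choose R_B as the redundant. The primary structure is the cantilever fixed at A.
Deflection at B on the released cantilever, summing each load's contribution:
  point load 110 at a = 4.5: Pa²(3L − a)/(6EI) = 13365/EI
Flexibility coefficient — unit upward force at B: δ_{BB} = L³/(3EI) = 820.1/EI.
The prop prevents deflection at B: R_B = δ_0/δ_{BB} = 13365/820.1 = 16.3 kN.
Moment equilibrium about A: M_A = Σ(load moments about A) − R_B·L = 495 − 16.3×13.5 = 275 kN·m.

M_A = 275 kN·m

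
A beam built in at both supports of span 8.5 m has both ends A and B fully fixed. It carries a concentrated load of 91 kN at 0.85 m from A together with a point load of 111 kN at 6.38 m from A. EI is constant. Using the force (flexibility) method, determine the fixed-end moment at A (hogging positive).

M_A = 106.7 kN·m

Take the two fixed-end moments M_A, M_B as redundants; the released structure is the simple span AB.
End rotations of the released simple span under the applied load (×1/EI):
  at A: point load 91 at a = 0.85: Pab(L + b)/(6LEI) = 187.4/EI
  at B: point load 91 at a = 0.85: Pab(L + a)/(6LEI) = 108.5/EI
  at A: point load 111 at a = 6.38: Pab(L + b)/(6LEI) = 312.6/EI
  at B: point load 111 at a = 6.38: Pab(L + a)/(6LEI) = 438/EI
  θ_A0 = 500/EI,  θ_B0 = 546.5/EI
Flexibility coefficients: a unit moment at one end gives L/(3EI) there and L/(6EI) at the far end, so f₁₁ = f₂₂ = 2.833/EI and f₁₂ = f₂₁ = 1.417/EI.
Compatibility — zero rotation at each built-in end:
  2.833 M_A + 1.417 M_B = 500
  1.417 M_A + 2.833 M_B = 546.5
Solving the pair gives M_A = 106.7 kN·m and M_B = 139.5 kN·m (hogging).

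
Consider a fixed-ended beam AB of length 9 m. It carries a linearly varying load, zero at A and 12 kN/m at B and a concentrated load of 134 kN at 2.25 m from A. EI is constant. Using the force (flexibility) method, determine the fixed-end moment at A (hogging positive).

Release both end moments; the primary structure is a simply-supported span AB with redundants M_A and M_B.
End rotations of the released simple span under the applied load (×1/EI):
  at A: triangular load, peak 12: 7w₀L³/(360EI) = 170.1/EI
  at B: triangular load, peak 12: w₀L³/(45EI) = 194.4/EI
  at A: point load 134 at a = 2.25: Pab(L + b)/(6LEI) = 593.6/EI
  at B: point load 134 at a = 2.25: Pab(L + a)/(6LEI) = 424/EI
  θ_A0 = 763.7/EI,  θ_B0 = 618.4/EI
Flexibility coefficients: a unit moment at one end gives L/(3EI) there and L/(6EI) at the far end, so f₁₁ = f₂₂ = 3/EI and f₁₂ = f₂₁ = 1.5/EI.
Compatibility — zero rotation at each built-in end:
  3 M_A + 1.5 M_B = 763.7
  1.5 M_A + 3 M_B = 618.4
Solving the pair gives M_A = 202 kN·m and M_B = 105.1 kN·m (hogging).

M_A = 202 kN·m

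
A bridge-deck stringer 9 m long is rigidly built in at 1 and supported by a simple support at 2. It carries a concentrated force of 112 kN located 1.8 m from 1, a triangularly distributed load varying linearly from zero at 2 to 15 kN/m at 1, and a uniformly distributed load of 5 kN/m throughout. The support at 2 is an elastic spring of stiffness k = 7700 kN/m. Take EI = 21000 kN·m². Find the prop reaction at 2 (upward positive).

Release the roller at 2. Primary structure: cantilever fixed at 1.
Deflection at 2 on the released cantilever, summing each load's contribution:
  point load 112 at a = 1.8: Pa²(3L − a)/(6EI) = 1524/EI
  triangular load, peak 15 at the fixed end: w₀L⁴/(30EI) = 3280/EI
  UDL 5: wL⁴/(8EI) = 4101/EI
  δ_0 = 8905/EI
Tip deflection under a unit load at 2: L³/(3EI) = 243/EI.
With EI = 21000 kN·m²: δ_0 = 0.42406 m and δ_{22} = 0.011571 m/kN.
Compatibility — the spring shortens by R_2/k under the reaction it provides: δ_0 − R_2·δ_{22} = R_2/k. With 1/k = 0.00013 m/kN, R_2 = δ_0 / (δ_{22} + 1/k) = 0.42406 / (0.011571 + 0.00013) = 36.24 kN.

R_2 = 36.24 kN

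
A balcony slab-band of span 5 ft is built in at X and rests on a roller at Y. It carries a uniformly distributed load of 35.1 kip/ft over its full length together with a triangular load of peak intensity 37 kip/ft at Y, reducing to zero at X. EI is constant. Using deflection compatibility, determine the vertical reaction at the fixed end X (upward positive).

R_X = 151.3 kip

Release the roller at Y. Primary structure: cantilever fixed at X.
Primary-structure tip deflection at Y by superposition:
  UDL 35.1: wL⁴/(8EI) = 2742/EI
  triangular load, peak 37 at the free end: 11w₀L⁴/(120EI) = 2120/EI
  δ_0 = 4862/EI
Flexibility coefficient — unit upward force at Y: δ_{YY} = L³/(3EI) = 41.67/EI.
The prop prevents deflection at Y: R_Y = δ_0/δ_{YY} = 4862/41.67 = 116.7 kip.
Vertical equilibrium: R_X = ΣP − R_Y = 268 − 116.7 = 151.3 kip.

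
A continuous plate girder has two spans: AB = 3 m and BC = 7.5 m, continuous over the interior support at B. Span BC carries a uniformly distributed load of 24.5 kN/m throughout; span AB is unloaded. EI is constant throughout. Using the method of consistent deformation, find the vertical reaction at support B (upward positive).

Take M_B as the redundant. Released structure: two simple spans AB and BC with a hinge at B.
End slopes at the hinge B, treating each span as simply supported:
  span BC: UDL 24.5: wL³/(24EI) = 430.7/EI
  relative rotation θ_0 = (0 + 430.7)/EI = 430.7/EI
A unit hogging moment at B produces rotation L₁/(3EI) + L₂/(3EI) = 3.5/EI.
Slope continuity at B: θ_0 = M_B·3.5/EI, so M_B = 430.7/3.5 = 123 kN·m (hogging).
Span AB, ΣM about A with M_B applied at B: R_B^{AB}·3 = 0 + 123, so R_B^{AB} = 41.02 kN and R_A = 0 − 41.02 = -41.02 kN.
Span BC, ΣM about C: R_B^{BC}·7.5 = 689.1 + 123, so R_B^{BC} = 108.3 kN and R_C = 183.8 − 108.3 = 75.47 kN.
R_B = 41.02 + 108.3 = 149.3 kN.

R_B = 149.3 kN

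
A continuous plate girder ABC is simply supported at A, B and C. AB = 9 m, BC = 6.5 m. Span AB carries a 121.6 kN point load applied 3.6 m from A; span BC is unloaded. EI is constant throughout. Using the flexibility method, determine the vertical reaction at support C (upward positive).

Insert a hinge at B; M_B is the redundant, and each span becomes simply supported.
End slopes at the hinge B, treating each span as simply supported:
  span AB: point load 121.6 at a = 3.6: Pab(L + a)/(6LEI) = 551.6/EI
  relative rotation θ_0 = (551.6 + 0)/EI = 551.6/EI
A unit hogging moment at B produces rotation L₁/(3EI) + L₂/(3EI) = 5.167/EI.
Slope continuity at B: θ_0 = M_B·5.167/EI, so M_B = 551.6/5.167 = 106.8 kN·m (hogging).
Span BC, ΣM about C: R_B^{BC}·6.5 = 0 + 106.8, so R_B^{BC} = 16.42 kN and R_C = 0 − 16.42 = -16.42 kN.

R_C = -16.42 kN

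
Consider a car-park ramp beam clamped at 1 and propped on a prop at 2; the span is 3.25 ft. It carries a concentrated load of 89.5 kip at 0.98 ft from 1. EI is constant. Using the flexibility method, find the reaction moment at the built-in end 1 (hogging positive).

Take the reaction at 2 as the redundant and release it; the primary structure is a cantilever fixed at 1.
Downward deflection at the released point 2 due to the loads:
  point load 89.5 at a = 0.98: Pa²(3L − a)/(6EI) = 125.6/EI
Flexibility coefficient — unit upward force at 2: δ_{22} = L³/(3EI) = 11.44/EI.
Compatibility at 2: δ_0 − R_2·δ_{22} = 0, so R_2 = 125.6/11.44 = 10.98 kip.
Moment equilibrium about 1: M_1 = Σ(load moments about 1) − R_2·L = 87.71 − 10.98×3.25 = 52.03 kip·ft.

M_1 = 52.03 kip·ft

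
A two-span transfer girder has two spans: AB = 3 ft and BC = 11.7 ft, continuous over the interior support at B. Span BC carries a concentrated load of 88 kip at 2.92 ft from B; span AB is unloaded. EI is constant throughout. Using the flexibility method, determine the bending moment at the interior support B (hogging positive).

M_B = 134.3 kip·ft

Take M_B as the redundant. Released structure: two simple spans AB and BC with a hinge at B.
End slopes at the hinge B, treating each span as simply supported:
  span BC: point load 88 at a = 2.92: Pab(L + b)/(6LEI) = 658.2/EI
  relative rotation θ_0 = (0 + 658.2)/EI = 658.2/EI
A unit hogging moment at B produces rotation L₁/(3EI) + L₂/(3EI) = 4.9/EI.
Compatibility: M_B·(L₁+L₂)/(3EI) = θ_0, giving M_B = 134.3 kip·ft (hogging).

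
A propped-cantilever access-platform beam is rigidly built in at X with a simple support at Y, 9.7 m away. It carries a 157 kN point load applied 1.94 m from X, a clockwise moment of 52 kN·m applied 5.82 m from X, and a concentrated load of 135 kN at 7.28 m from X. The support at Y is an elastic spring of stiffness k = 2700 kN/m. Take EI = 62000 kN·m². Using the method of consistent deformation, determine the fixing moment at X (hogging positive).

M_X = 427.8 kN·m

Take the reaction at Y as the redundant and release it; the primary structure is a cantilever fixed at X.
Free-end deflection of the primary structure under the applied loading (downward +):
  point load 157 at a = 1.94: Pa²(3L − a)/(6EI) = 2675/EI
  clockwise couple 52 at a = 5.82: M₀a(2L − a)/(2EI) = 2055/EI
  point load 135 at a = 7.28: Pa²(3L − a)/(6EI) = 26020/EI
  δ_0 = 30749/EI
Flexibility coefficient — unit upward force at Y: δ_{YY} = L³/(3EI) = 304.2/EI.
With EI = 62000 kN·m²: δ_0 = 0.49596 m and δ_{YY} = 0.004907 m/kN.
Compatibility — the spring shortens by R_Y/k under the reaction it provides: δ_0 − R_Y·δ_{YY} = R_Y/k. With 1/k = 0.00037 m/kN, R_Y = δ_0 / (δ_{YY} + 1/k) = 0.49596 / (0.004907 + 0.00037) = 93.98 kN.
Moment equilibrium about X: M_X = Σ(load moments about X) − R_Y·L = 1339 − 93.98×9.7 = 427.8 kN·m.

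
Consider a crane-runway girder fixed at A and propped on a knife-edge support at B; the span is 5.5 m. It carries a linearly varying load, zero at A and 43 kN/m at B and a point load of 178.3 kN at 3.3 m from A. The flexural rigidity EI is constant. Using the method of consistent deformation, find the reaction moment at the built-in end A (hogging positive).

Choose R_B as the redundant. The primary structure is the cantilever fixed at A.
Primary-structure tip deflection at B by superposition:
  triangular load, peak 43 at the free end: 11w₀L⁴/(120EI) = 3607/EI
  point load 178.3 at a = 3.3: Pa²(3L − a)/(6EI) = 4272/EI
  δ_0 = 7879/EI
Tip deflection under a unit load at B: L³/(3EI) = 55.46/EI.
The prop prevents deflection at B: R_B = δ_0/δ_{BB} = 7879/55.46 = 142.1 kN.
Moment equilibrium about A: M_A = Σ(load moments about A) − R_B·L = 1022 − 142.1×5.5 = 240.6 kN·m.

M_A = 240.6 kN·m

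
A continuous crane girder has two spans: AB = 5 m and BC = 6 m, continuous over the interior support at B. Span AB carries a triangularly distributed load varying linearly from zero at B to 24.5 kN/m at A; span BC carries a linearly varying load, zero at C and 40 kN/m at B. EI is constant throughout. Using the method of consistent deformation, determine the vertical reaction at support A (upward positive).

Release continuity at B by inserting a hinge; the redundant is the internal moment M_B. The primary structure is two simply-supported spans AB and BC.
Rotations at B on the released spans (each span's end-slope, ×1/EI):
  span AB: triangular load, peak 24.5: 7w₀L³/(360EI) = 59.55/EI
  span BC: triangular load, peak 40: w₀L³/(45EI) = 192/EI
  relative rotation θ_0 = (59.55 + 192)/EI = 251.5/EI
A unit hogging moment at B produces rotation L₁/(3EI) + L₂/(3EI) = 3.667/EI.
Compatibility: M_B·(L₁+L₂)/(3EI) = θ_0, giving M_B = 68.6 kN·m (hogging).
Span AB, ΣM about A with M_B applied at B: R_B^{AB}·5 = 102.1 + 68.6, so R_B^{AB} = 34.14 kN and R_A = 61.25 − 34.14 = 27.11 kN.

R_A = 27.11 kN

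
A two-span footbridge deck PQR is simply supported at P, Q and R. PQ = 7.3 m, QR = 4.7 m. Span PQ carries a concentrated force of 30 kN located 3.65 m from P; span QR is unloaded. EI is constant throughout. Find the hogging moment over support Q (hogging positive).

M_Q = 24.98 kN·m

Take M_Q as the redundant. Released structure: two simple spans PQ and QR with a hinge at Q.
Rotations at Q on the released spans (each span's end-slope, ×1/EI):
  span PQ: point load 30 at a = 3.65: Pab(L + a)/(6LEI) = 99.92/EI
  relative rotation θ_0 = (99.92 + 0)/EI = 99.92/EI
A unit hogging moment at Q produces rotation L₁/(3EI) + L₂/(3EI) = 4/EI.
Compatibility: M_Q·(L₁+L₂)/(3EI) = θ_0, giving M_Q = 24.98 kN·m (hogging).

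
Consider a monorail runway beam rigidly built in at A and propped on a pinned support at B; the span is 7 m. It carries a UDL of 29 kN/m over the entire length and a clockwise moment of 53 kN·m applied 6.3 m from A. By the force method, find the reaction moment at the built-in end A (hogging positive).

Choose R_B as the redundant. The primary structure is the cantilever fixed at A.
Free-end deflection of the primary structure under the applied loading (downward +):
  UDL 29: wL⁴/(8EI) = 8704/EI
  clockwise couple 53 at a = 6.3: M₀a(2L − a)/(2EI) = 1286/EI
  δ_0 = 9989/EI
Tip deflection under a unit load at B: L³/(3EI) = 114.3/EI.
Compatibility at B: δ_0 − R_B·δ_{BB} = 0, so R_B = 9989/114.3 = 87.37 kN.
Moment equilibrium about A: M_A = Σ(load moments about A) − R_B·L = 763.5 − 87.37×7 = 151.9 kN·m.

M_A = 151.9 kN·m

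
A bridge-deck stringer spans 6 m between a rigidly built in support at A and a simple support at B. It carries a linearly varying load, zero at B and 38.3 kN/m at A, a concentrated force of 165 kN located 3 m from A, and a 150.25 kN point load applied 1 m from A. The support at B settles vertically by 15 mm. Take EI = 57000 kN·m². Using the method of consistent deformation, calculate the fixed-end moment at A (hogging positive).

Choose R_B as the redundant. The primary structure is the cantilever fixed at A.
Free-end deflection of the primary structure under the applied loading (downward +):
  triangular load, peak 38.3 at the fixed end: w₀L⁴/(30EI) = 1655/EI
  point load 165 at a = 3: Pa²(3L − a)/(6EI) = 3712/EI
  point load 150.25 at a = 1: Pa²(3L − a)/(6EI) = 425.7/EI
  δ_0 = 5793/EI
Flexibility coefficient — unit upward force at B: δ_{BB} = L³/(3EI) = 72/EI.
With EI = 57000 kN·m²: δ_0 = 0.10163 m and δ_{BB} = 0.001263 m/kN.
Compatibility — the beam at B must follow the support down by 0.015 m: δ_0 − R_B·δ_{BB} = 0.015, so R_B = (0.10163 − 0.015)/0.001263 = 68.58 kN.
Moment equilibrium about A: M_A = Σ(load moments about A) − R_B·L = 875 − 68.58×6 = 463.6 kN·m.

M_A = 463.6 kN·m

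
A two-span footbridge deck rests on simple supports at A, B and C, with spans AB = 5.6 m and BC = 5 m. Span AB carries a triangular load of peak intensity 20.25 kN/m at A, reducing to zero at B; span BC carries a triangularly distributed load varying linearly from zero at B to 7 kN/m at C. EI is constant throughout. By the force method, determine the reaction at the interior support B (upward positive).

R_B = 33.97 kN

Release continuity at B by inserting a hinge; the redundant is the internal moment M_B. The primary structure is two simply-supported spans AB and BC.
Rotations at B on the released spans (each span's end-slope, ×1/EI):
  span AB: triangular load, peak 20.25: 7w₀L³/(360EI) = 69.15/EI
  span BC: triangular load, peak 7: 7w₀L³/(360EI) = 17.01/EI
  relative rotation θ_0 = (69.15 + 17.01)/EI = 86.16/EI
A unit hogging moment at B produces rotation L₁/(3EI) + L₂/(3EI) = 3.533/EI.
Compatibility: M_B·(L₁+L₂)/(3EI) = θ_0, giving M_B = 24.39 kN·m (hogging).
Span AB, ΣM about A with M_B applied at B: R_B^{AB}·5.6 = 105.8 + 24.39, so R_B^{AB} = 23.25 kN and R_A = 56.7 − 23.25 = 33.45 kN.
Span BC, ΣM about C: R_B^{BC}·5 = 29.17 + 24.39, so R_B^{BC} = 10.71 kN and R_C = 17.5 − 10.71 = 6.79 kN.
R_B = 23.25 + 10.71 = 33.97 kN.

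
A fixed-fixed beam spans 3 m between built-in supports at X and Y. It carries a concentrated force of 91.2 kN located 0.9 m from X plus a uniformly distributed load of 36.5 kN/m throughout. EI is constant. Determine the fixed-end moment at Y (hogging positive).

Take the two fixed-end moments M_X, M_Y as redundants; the released structure is the simple span XY.
End rotations of the released simple span under the applied load (×1/EI):
  at X: point load 91.2 at a = 0.9: Pab(L + b)/(6LEI) = 48.84/EI
  at Y: point load 91.2 at a = 0.9: Pab(L + a)/(6LEI) = 37.35/EI
  at X: UDL 36.5: wL³/(24EI) = 41.06/EI
  at Y: UDL 36.5: wL³/(24EI) = 41.06/EI
  θ_X0 = 89.9/EI,  θ_Y0 = 78.41/EI
Flexibility coefficients: a unit moment at one end gives L/(3EI) there and L/(6EI) at the far end, so f₁₁ = f₂₂ = 1/EI and f₁₂ = f₂₁ = 0.5/EI.
Compatibility — zero rotation at each built-in end:
  1 M_X + 0.5 M_Y = 89.9
  0.5 M_X + 1 M_Y = 78.41
Solving the pair gives M_X = 67.59 kN·m and M_Y = 44.61 kN·m (hogging).

M_Y = 44.61 kN·m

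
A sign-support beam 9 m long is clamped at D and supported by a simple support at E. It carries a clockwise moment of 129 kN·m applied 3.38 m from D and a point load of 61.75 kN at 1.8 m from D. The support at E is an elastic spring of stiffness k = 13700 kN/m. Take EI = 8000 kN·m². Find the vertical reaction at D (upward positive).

R_D = 45.22 kN

Choose R_E as the redundant. The primary structure is the cantilever fixed at D.
Free-end deflection of the primary structure under the applied loading (downward +):
  clockwise couple 129 at a = 3.38: M₀a(2L − a)/(2EI) = 3187/EI
  point load 61.75 at a = 1.8: Pa²(3L − a)/(6EI) = 840.3/EI
  δ_0 = 4028/EI
Tip deflection under a unit load at E: L³/(3EI) = 243/EI.
With EI = 8000 kN·m²: δ_0 = 0.50345 m and δ_{EE} = 0.030375 m/kN.
Compatibility — the spring shortens by R_E/k under the reaction it provides: δ_0 − R_E·δ_{EE} = R_E/k. With 1/k = 0.000073 m/kN, R_E = δ_0 / (δ_{EE} + 1/k) = 0.50345 / (0.030375 + 0.000073) = 16.53 kN.
Vertical equilibrium: R_D = ΣP − R_E = 61.75 − 16.53 = 45.22 kN.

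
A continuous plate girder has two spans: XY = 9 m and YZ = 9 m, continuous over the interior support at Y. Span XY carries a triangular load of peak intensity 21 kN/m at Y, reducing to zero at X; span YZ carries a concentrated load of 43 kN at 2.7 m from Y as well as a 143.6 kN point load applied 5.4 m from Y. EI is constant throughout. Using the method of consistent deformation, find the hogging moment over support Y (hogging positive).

M_Y = 199.8 kN·m

Take M_Y as the redundant. Released structure: two simple spans XY and YZ with a hinge at Y.
End slopes at the hinge Y, treating each span as simply supported:
  span XY: triangular load, peak 21: w₀L³/(45EI) = 340.2/EI
  span YZ: point load 43 at a = 2.7: Pab(L + b)/(6LEI) = 207.2/EI
  span YZ: point load 143.6 at a = 5.4: Pab(L + b)/(6LEI) = 651.4/EI
  relative rotation θ_0 = (340.2 + 858.6)/EI = 1199/EI
A unit hogging moment at Y produces rotation L₁/(3EI) + L₂/(3EI) = 6/EI.
Compatibility: M_Y·(L₁+L₂)/(3EI) = θ_0, giving M_Y = 199.8 kN·m (hogging).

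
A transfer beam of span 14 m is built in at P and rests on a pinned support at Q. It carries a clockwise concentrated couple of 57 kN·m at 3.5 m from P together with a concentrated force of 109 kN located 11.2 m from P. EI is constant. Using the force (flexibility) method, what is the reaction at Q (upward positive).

R_Q = 79.41 kN

Choose R_Q as the redundant. The primary structure is the cantilever fixed at P.
Primary-structure tip deflection at Q by superposition:
  clockwise couple 57 at a = 3.5: M₀a(2L − a)/(2EI) = 2444/EI
  point load 109 at a = 11.2: Pa²(3L − a)/(6EI) = 70188/EI
  δ_0 = 72632/EI
Tip deflection under a unit load at Q: L³/(3EI) = 914.7/EI.
Compatibility at Q: δ_0 − R_Q·δ_{QQ} = 0, so R_Q = 72632/914.7 = 79.41 kN.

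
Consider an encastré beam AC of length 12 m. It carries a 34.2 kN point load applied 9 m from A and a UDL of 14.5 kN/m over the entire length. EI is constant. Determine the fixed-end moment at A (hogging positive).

M_A = 193.2 kN·m

Take the two fixed-end moments M_A, M_C as redundants; the released structure is the simple span AC.
On the primary (simply-supported) span, the end slopes from the loading are:
  at A: point load 34.2 at a = 9: Pab(L + b)/(6LEI) = 192.4/EI
  at C: point load 34.2 at a = 9: Pab(L + a)/(6LEI) = 269.3/EI
  at A: UDL 14.5: wL³/(24EI) = 1044/EI
  at C: UDL 14.5: wL³/(24EI) = 1044/EI
  θ_A0 = 1236/EI,  θ_C0 = 1313/EI
Flexibility coefficients: a unit moment at one end gives L/(3EI) there and L/(6EI) at the far end, so f₁₁ = f₂₂ = 4/EI and f₁₂ = f₂₁ = 2/EI.
Compatibility — zero rotation at each built-in end:
  4 M_A + 2 M_C = 1236
  2 M_A + 4 M_C = 1313
Solving the pair gives M_A = 193.2 kN·m and M_C = 231.7 kN·m (hogging).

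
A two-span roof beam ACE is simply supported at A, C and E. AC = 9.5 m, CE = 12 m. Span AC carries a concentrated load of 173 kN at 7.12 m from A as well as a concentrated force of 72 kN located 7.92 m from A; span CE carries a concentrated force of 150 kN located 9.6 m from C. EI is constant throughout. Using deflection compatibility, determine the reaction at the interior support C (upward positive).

R_C = 267.6 kN

Release continuity at C by inserting a hinge; the redundant is the internal moment M_C. The primary structure is two simply-supported spans AC and CE.
Rotations at C on the released spans (each span's end-slope, ×1/EI):
  span AC: point load 173 at a = 7.12: Pab(L + a)/(6LEI) = 854.8/EI
  span AC: point load 72 at a = 7.92: Pab(L + a)/(6LEI) = 275.4/EI
  span CE: point load 150 at a = 9.6: Pab(L + b)/(6LEI) = 691.2/EI
  relative rotation θ_0 = (1130 + 691.2)/EI = 1821/EI
A unit hogging moment at C produces rotation L₁/(3EI) + L₂/(3EI) = 7.167/EI.
Slope continuity at C: θ_0 = M_C·7.167/EI, so M_C = 1821/7.167 = 254.1 kN·m (hogging).
Span AC, ΣM about A with M_C applied at C: R_C^{AC}·9.5 = 1802 + 254.1, so R_C^{AC} = 216.4 kN and R_A = 245 − 216.4 = 28.56 kN.
Span CE, ΣM about E: R_C^{CE}·12 = 360 + 254.1, so R_C^{CE} = 51.18 kN and R_E = 150 − 51.18 = 98.82 kN.
R_C = 216.4 + 51.18 = 267.6 kN.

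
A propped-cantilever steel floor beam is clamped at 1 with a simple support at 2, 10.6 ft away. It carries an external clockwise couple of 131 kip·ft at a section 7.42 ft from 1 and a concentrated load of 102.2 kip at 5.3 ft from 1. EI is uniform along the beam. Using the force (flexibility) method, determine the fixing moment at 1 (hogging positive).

Choose R_2 as the redundant. The primary structure is the cantilever fixed at 1.
Free-end deflection of the primary structure under the applied loading (downward +):
  clockwise couple 131 at a = 7.42: M₀a(2L − a)/(2EI) = 6697/EI
  point load 102.2 at a = 5.3: Pa²(3L − a)/(6EI) = 12679/EI
  δ_0 = 19377/EI
Flexibility coefficient — unit upward force at 2: δ_{22} = L³/(3EI) = 397/EI.
The prop prevents deflection at 2: R_2 = δ_0/δ_{22} = 19377/397 = 48.81 kip.
Moment equilibrium about 1: M_1 = Σ(load moments about 1) − R_2·L = 672.7 − 48.81×10.6 = 155.3 kip·ft.

M_1 = 155.3 kip·ft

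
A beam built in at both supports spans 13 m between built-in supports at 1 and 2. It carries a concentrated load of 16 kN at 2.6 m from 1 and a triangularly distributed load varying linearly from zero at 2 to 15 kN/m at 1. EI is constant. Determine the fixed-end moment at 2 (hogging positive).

Release both end moments; the primary structure is a simply-supported span 12 with redundants M_1 and M_2.
On the primary (simply-supported) span, the end slopes from the loading are:
  at 1: point load 16 at a = 2.6: Pab(L + b)/(6LEI) = 129.8/EI
  at 2: point load 16 at a = 2.6: Pab(L + a)/(6LEI) = 86.53/EI
  at 1: triangular load, peak 15: w₀L³/(45EI) = 732.3/EI
  at 2: triangular load, peak 15: 7w₀L³/(360EI) = 640.8/EI
  θ_10 = 862.1/EI,  θ_20 = 727.3/EI
Flexibility coefficients: a unit moment at one end gives L/(3EI) there and L/(6EI) at the far end, so f₁₁ = f₂₂ = 4.333/EI and f₁₂ = f₂₁ = 2.167/EI.
Compatibility — zero rotation at each built-in end:
  4.333 M_1 + 2.167 M_2 = 862.1
  2.167 M_1 + 4.333 M_2 = 727.3
Solving the pair gives M_1 = 153.4 kN·m and M_2 = 91.16 kN·m (hogging).

M_2 = 91.16 kN·m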